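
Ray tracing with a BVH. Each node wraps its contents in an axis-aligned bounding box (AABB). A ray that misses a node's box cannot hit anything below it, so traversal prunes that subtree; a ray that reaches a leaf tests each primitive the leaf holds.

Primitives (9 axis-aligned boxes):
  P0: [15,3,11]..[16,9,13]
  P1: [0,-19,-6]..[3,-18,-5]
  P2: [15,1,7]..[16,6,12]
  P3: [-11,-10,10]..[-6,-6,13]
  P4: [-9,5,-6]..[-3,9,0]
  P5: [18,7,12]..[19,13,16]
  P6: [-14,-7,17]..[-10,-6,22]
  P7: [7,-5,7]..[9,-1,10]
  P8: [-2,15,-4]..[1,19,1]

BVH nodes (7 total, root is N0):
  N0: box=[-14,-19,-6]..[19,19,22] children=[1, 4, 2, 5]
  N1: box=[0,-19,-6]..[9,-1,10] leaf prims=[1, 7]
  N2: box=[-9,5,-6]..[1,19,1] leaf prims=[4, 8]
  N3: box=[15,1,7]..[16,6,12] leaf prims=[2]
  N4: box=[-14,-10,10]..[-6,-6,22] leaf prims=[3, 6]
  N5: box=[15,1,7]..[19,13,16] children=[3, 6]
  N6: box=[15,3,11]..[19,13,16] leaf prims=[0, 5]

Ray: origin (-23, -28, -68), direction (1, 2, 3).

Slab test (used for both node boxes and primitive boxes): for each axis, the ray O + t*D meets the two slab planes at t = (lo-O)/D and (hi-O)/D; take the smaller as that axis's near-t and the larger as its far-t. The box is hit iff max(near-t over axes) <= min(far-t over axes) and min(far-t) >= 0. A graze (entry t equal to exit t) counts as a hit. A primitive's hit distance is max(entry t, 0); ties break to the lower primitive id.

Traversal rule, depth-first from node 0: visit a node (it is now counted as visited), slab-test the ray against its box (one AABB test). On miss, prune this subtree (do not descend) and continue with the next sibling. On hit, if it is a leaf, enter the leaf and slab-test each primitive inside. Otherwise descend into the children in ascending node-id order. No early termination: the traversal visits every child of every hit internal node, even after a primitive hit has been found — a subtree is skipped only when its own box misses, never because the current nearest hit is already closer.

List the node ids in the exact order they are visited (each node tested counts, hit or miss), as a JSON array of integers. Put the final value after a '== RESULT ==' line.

Walk:
N0 x:[9,42] y:[9/2,47/2] z:[62/3,30] -> hit [62/3,47/2], descend [1, 2, 4, 5]
  N1 x:[23,32] y:[9/2,27/2] z:[62/3,26] -> miss, prune
  N2 x:[14,24] y:[33/2,47/2] z:[62/3,23] -> hit [62/3,23] leaf, test {P4(miss), P8@t=43/2}
  N4 x:[9,17] y:[9,11] z:[26,30] -> miss, prune
  N5 x:[38,42] y:[29/2,41/2] z:[25,28] -> miss, prune

order=[0, 1, 2, 4, 5]  |boxes|=5  |leaves|=1  hit=P8

== RESULT ==
[0, 1, 2, 4, 5]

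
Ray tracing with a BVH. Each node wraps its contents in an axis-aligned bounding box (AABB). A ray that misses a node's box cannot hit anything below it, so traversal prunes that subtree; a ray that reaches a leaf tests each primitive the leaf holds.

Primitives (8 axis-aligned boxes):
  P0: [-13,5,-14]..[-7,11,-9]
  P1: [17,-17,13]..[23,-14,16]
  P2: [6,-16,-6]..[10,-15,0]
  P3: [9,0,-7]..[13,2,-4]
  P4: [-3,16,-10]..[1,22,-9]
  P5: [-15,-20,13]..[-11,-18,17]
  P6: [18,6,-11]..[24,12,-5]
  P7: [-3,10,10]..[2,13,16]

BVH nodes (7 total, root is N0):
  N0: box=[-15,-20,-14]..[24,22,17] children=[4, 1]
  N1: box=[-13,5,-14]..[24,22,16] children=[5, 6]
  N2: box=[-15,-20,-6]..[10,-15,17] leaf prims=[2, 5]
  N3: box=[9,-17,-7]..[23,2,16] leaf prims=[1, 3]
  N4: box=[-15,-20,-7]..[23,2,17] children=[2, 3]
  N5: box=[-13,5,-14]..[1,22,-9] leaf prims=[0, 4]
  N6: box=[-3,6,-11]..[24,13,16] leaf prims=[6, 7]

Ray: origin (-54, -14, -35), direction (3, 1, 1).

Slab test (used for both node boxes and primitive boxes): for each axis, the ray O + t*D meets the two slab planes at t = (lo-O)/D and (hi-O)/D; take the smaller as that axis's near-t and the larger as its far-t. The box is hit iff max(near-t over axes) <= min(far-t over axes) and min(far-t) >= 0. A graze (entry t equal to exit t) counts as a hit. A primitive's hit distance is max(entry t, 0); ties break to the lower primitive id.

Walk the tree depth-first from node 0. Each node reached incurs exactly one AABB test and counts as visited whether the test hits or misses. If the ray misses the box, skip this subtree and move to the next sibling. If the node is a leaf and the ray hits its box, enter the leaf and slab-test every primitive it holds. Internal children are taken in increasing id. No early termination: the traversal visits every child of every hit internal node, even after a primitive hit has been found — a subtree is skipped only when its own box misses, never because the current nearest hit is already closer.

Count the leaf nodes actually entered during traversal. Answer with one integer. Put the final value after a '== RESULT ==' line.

Walk:
N0 x:[13,26] y:[-6,36] z:[21,52] -> hit [21,26], descend [1, 4]
  N1 x:[41/3,26] y:[19,36] z:[21,51] -> hit [21,26], descend [5, 6]
    N5 x:[41/3,55/3] y:[19,36] z:[21,26] -> miss, prune
    N6 x:[17,26] y:[20,27] z:[24,51] -> hit [24,26] leaf, test {P6@t=24, P7(miss)}
  N4 x:[13,77/3] y:[-6,16] z:[28,52] -> miss, prune

Summary -> nodes [0, 1, 5, 6, 4]; box-tests=5; leaf-entries=1; first=P6

== RESULT ==
1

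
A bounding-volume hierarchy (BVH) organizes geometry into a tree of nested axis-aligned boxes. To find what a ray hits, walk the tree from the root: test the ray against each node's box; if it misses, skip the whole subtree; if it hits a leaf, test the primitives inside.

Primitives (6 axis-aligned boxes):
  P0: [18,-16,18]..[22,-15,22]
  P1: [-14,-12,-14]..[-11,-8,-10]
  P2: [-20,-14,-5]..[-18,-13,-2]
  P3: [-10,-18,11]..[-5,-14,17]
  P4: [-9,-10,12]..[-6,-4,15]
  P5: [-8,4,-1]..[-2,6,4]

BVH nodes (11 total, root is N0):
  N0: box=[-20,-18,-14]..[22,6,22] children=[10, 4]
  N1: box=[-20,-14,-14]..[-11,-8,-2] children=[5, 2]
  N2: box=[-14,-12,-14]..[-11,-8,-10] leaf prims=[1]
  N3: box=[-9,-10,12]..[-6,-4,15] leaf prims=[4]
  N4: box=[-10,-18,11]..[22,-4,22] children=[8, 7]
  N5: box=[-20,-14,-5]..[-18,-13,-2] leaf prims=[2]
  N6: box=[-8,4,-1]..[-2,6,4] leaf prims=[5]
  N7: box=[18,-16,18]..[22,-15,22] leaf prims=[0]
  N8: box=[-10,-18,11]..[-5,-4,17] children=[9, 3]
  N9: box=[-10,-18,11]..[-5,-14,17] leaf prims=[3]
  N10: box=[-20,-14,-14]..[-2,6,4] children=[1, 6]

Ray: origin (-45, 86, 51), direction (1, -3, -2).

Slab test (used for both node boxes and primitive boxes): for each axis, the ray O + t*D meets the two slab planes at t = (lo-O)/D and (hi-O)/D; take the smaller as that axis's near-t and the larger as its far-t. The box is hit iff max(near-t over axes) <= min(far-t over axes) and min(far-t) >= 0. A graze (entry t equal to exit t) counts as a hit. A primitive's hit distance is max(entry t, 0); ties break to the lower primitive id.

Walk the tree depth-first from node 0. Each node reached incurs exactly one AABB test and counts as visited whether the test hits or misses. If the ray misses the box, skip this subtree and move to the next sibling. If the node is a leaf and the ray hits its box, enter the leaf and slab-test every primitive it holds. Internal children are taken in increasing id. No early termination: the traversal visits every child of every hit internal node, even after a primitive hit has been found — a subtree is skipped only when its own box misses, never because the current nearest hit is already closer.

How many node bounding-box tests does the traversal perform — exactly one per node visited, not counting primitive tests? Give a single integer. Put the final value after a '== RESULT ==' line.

Trace the traversal:
N0 x:[25,67] y:[80/3,104/3] z:[29/2,65/2] -> hit [80/3,65/2], descend [4, 10]
  N4 x:[35,67] y:[30,104/3] z:[29/2,20] -> miss, prune
  N10 x:[25,43] y:[80/3,100/3] z:[47/2,65/2] -> hit [80/3,65/2], descend [1, 6]
    N1 x:[25,34] y:[94/3,100/3] z:[53/2,65/2] -> hit [94/3,65/2], descend [2, 5]
      N2 x:[31,34] y:[94/3,98/3] z:[61/2,65/2] -> hit [94/3,65/2] leaf, test {P1@t=94/3}
      N5 x:[25,27] y:[33,100/3] z:[53/2,28] -> miss, prune
    N6 x:[37,43] y:[80/3,82/3] z:[47/2,26] -> miss, prune

order=[0, 4, 10, 1, 2, 5, 6]  |boxes|=7  |leaves|=1  hit=P1

== RESULT ==
7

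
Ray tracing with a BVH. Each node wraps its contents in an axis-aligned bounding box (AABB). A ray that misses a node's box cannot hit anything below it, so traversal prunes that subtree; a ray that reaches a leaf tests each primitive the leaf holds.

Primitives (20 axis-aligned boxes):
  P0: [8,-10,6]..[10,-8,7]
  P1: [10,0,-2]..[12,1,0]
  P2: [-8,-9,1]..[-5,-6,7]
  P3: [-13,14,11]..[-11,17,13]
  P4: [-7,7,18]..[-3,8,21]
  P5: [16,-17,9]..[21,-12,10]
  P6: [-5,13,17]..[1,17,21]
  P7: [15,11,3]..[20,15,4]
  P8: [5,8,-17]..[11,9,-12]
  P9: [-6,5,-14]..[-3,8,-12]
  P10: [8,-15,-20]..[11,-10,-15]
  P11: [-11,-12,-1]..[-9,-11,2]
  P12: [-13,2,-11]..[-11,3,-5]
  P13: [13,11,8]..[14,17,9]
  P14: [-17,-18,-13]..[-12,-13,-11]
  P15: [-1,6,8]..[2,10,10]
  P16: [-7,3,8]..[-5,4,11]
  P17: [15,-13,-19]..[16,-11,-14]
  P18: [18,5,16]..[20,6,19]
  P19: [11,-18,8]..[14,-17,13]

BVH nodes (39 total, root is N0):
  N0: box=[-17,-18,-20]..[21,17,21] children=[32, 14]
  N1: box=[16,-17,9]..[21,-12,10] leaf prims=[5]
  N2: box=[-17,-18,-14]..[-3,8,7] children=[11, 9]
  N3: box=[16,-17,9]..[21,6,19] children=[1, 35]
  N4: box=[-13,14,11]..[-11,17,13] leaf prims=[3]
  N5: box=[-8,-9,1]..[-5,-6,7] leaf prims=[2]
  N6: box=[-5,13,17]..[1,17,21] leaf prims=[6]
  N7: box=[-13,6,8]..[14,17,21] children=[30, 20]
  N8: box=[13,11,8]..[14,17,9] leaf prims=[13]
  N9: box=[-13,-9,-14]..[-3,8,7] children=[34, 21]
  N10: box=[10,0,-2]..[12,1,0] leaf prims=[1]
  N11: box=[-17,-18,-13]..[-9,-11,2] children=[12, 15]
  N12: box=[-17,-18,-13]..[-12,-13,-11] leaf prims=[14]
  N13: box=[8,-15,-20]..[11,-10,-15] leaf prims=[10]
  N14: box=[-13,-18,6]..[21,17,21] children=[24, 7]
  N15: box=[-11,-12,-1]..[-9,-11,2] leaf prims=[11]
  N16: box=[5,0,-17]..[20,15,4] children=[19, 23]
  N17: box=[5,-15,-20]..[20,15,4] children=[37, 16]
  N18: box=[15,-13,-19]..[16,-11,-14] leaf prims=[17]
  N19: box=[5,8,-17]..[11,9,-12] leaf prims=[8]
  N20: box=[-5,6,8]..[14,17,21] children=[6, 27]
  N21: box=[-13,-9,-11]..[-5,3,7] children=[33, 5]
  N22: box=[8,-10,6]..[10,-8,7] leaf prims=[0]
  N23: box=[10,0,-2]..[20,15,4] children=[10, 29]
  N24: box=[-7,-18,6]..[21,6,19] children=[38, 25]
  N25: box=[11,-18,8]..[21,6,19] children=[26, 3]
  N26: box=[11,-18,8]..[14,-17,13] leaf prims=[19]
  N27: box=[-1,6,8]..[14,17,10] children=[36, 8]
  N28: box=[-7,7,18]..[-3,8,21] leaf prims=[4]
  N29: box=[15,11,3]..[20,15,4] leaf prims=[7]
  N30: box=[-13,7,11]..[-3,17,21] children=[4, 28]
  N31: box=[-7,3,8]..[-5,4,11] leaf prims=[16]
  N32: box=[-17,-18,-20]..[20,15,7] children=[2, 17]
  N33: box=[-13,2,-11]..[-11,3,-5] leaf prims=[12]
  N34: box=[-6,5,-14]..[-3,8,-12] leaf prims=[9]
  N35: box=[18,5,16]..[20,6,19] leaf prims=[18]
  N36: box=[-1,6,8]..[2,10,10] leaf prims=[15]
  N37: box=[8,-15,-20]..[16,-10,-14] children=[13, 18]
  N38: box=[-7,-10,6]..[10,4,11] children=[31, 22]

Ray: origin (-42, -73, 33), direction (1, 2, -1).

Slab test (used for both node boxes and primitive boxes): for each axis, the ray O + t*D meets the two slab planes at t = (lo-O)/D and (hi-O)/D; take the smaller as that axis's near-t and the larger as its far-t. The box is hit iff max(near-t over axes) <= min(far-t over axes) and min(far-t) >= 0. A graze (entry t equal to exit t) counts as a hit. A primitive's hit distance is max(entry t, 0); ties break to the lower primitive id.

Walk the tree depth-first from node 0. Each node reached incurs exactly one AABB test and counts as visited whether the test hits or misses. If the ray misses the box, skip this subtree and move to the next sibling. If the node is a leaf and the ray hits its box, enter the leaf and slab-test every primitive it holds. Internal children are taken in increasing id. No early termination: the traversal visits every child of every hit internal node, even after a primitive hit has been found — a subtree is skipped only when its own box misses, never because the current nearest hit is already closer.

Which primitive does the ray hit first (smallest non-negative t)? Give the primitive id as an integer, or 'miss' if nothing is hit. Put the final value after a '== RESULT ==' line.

Traverse from the root:
N0 x:[25,63] y:[55/2,45] z:[12,53] -> hit [55/2,45], descend [14, 32]
  N14 x:[29,63] y:[55/2,45] z:[12,27] -> miss, prune
  N32 x:[25,62] y:[55/2,44] z:[26,53] -> hit [55/2,44], descend [2, 17]
    N2 x:[25,39] y:[55/2,81/2] z:[26,47] -> hit [55/2,39], descend [9, 11]
      N9 x:[29,39] y:[32,81/2] z:[26,47] -> hit [32,39], descend [21, 34]
        N21 x:[29,37] y:[32,38] z:[26,44] -> hit [32,37], descend [5, 33]
          N5 x:[34,37] y:[32,67/2] z:[26,32] -> miss, prune
          N33 x:[29,31] y:[75/2,38] z:[38,44] -> miss, prune
        N34 x:[36,39] y:[39,81/2] z:[45,47] -> miss, prune
      N11 x:[25,33] y:[55/2,31] z:[31,46] -> hit [31,31], descend [12, 15]
        N12 x:[25,30] y:[55/2,30] z:[44,46] -> miss, prune
        N15 x:[31,33] y:[61/2,31] z:[31,34] -> hit [31,31] leaf, test {P11@t=31}
    N17 x:[47,62] y:[29,44] z:[29,53] -> miss, prune

Summary -> nodes [0, 14, 32, 2, 9, 21, 5, 33, 34, 11, 12, 15, 17]; box-tests=13; leaf-entries=1; first=P11

== RESULT ==
11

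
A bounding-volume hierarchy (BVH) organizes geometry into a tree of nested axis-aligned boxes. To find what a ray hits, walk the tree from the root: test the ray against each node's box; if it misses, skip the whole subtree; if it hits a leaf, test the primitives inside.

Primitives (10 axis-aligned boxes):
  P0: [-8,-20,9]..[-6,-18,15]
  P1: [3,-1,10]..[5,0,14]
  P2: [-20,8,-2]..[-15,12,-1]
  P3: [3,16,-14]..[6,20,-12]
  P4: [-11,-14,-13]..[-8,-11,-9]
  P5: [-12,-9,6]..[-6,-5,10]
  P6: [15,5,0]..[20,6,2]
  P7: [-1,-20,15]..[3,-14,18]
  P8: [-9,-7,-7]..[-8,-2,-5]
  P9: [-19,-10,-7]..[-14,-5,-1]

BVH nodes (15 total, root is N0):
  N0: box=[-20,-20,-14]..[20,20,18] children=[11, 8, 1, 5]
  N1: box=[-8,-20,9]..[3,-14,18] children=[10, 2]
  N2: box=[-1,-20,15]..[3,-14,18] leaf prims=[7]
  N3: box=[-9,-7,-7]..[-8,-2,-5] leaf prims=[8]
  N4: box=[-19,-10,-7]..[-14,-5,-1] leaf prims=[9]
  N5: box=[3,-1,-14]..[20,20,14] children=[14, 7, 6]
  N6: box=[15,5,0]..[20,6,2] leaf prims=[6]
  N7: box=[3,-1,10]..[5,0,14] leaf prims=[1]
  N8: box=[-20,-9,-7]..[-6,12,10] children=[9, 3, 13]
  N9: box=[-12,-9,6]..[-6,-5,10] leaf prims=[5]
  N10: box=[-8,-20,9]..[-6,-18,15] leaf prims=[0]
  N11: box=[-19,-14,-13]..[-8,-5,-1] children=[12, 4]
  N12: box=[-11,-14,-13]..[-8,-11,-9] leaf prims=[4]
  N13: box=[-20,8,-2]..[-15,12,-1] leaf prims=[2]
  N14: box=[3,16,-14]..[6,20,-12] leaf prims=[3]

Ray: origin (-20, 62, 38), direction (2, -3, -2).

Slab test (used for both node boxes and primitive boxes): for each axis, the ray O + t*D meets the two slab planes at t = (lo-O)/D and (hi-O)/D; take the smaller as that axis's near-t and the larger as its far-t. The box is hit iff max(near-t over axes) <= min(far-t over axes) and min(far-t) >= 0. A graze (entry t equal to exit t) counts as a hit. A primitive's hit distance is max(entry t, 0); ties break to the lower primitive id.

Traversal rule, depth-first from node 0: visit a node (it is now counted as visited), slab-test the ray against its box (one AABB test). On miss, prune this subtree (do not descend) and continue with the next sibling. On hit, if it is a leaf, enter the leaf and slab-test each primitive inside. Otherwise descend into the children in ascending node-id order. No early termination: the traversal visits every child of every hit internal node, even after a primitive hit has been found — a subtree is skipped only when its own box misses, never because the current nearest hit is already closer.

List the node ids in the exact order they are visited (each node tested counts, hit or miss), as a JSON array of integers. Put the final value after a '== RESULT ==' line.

Traverse from the root:
N0 x:[0,20] y:[14,82/3] z:[10,26] -> hit [14,20], descend [1, 5, 8, 11]
  N1 x:[6,23/2] y:[76/3,82/3] z:[10,29/2] -> miss, prune
  N5 x:[23/2,20] y:[14,21] z:[12,26] -> hit [14,20], descend [6, 7, 14]
    N6 x:[35/2,20] y:[56/3,19] z:[18,19] -> hit [56/3,19] leaf, test {P6@t=56/3}
    N7 x:[23/2,25/2] y:[62/3,21] z:[12,14] -> miss, prune
    N14 x:[23/2,13] y:[14,46/3] z:[25,26] -> miss, prune
  N8 x:[0,7] y:[50/3,71/3] z:[14,45/2] -> miss, prune
  N11 x:[1/2,6] y:[67/3,76/3] z:[39/2,51/2] -> miss, prune

8 AABB tests over nodes [0, 1, 5, 6, 7, 14, 8, 11]; 1 leaf entered; closest P6.

== RESULT ==
[0, 1, 5, 6, 7, 14, 8, 11]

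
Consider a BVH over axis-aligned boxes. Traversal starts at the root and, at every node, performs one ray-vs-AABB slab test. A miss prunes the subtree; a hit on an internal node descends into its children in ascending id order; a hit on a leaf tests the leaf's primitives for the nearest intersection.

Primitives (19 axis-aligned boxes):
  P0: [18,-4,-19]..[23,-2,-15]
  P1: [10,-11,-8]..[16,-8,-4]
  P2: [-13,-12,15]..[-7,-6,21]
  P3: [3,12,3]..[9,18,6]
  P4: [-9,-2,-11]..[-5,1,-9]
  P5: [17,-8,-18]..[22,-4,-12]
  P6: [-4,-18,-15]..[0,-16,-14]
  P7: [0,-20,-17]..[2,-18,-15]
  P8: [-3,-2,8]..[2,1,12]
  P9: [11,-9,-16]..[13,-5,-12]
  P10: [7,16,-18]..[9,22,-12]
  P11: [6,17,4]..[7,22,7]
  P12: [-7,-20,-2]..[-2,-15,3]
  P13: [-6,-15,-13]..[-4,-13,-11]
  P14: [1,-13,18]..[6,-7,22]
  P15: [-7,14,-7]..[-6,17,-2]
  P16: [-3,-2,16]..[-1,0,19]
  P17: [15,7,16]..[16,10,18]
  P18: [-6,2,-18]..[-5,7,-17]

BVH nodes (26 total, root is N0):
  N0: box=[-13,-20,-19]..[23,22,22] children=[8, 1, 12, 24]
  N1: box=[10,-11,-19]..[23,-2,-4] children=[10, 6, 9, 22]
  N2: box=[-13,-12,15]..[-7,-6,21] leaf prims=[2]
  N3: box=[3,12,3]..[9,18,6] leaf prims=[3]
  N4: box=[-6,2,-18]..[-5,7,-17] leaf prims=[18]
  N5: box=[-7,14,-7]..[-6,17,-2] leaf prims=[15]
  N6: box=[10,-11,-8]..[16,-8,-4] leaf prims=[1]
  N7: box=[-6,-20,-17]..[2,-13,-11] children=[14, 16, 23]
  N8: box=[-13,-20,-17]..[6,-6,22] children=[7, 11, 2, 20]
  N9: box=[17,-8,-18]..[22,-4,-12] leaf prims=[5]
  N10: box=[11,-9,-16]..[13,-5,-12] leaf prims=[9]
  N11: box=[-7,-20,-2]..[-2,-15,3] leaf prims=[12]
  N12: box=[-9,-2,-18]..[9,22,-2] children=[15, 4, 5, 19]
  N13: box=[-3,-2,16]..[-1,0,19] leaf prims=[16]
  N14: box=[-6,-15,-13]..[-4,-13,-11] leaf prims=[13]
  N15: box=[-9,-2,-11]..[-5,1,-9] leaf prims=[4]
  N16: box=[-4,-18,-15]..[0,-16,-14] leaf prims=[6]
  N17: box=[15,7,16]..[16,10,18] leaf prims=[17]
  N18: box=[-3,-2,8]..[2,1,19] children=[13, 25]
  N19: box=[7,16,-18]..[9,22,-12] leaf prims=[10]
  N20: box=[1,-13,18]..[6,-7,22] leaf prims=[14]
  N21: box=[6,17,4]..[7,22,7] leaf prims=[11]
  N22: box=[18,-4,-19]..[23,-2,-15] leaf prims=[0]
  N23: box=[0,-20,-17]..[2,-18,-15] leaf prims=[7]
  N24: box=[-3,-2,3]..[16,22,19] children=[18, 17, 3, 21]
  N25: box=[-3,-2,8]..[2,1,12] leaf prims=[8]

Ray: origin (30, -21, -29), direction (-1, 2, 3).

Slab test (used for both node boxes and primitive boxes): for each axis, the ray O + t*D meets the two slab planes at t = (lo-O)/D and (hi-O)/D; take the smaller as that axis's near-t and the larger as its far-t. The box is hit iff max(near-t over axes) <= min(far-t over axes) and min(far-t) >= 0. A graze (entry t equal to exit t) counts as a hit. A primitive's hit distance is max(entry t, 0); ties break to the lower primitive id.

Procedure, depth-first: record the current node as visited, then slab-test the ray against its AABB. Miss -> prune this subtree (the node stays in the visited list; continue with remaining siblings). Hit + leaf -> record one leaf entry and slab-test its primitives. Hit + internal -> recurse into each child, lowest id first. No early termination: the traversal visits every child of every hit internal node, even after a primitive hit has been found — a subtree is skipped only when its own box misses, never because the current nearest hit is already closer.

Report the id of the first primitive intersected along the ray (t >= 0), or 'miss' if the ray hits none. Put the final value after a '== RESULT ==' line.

Walk:
N0 x:[7,43] y:[1/2,43/2] z:[10/3,17] -> hit [7,17], descend [1, 8, 12, 24]
  N1 x:[7,20] y:[5,19/2] z:[10/3,25/3] -> hit [7,25/3], descend [6, 9, 10, 22]
    N6 x:[14,20] y:[5,13/2] z:[7,25/3] -> miss, prune
    N9 x:[8,13] y:[13/2,17/2] z:[11/3,17/3] -> miss, prune
    N10 x:[17,19] y:[6,8] z:[13/3,17/3] -> miss, prune
    N22 x:[7,12] y:[17/2,19/2] z:[10/3,14/3] -> miss, prune
  N8 x:[24,43] y:[1/2,15/2] z:[4,17] -> miss, prune
  N12 x:[21,39] y:[19/2,43/2] z:[11/3,9] -> miss, prune
  N24 x:[14,33] y:[19/2,43/2] z:[32/3,16] -> hit [14,16], descend [3, 17, 18, 21]
    N3 x:[21,27] y:[33/2,39/2] z:[32/3,35/3] -> miss, prune
    N17 x:[14,15] y:[14,31/2] z:[15,47/3] -> hit [15,15] leaf, test {P17@t=15}
    N18 x:[28,33] y:[19/2,11] z:[37/3,16] -> miss, prune
    N21 x:[23,24] y:[19,43/2] z:[11,12] -> miss, prune

13 AABB tests over nodes [0, 1, 6, 9, 10, 22, 8, 12, 24, 3, 17, 18, 21]; 1 leaf entered; closest P17.

== RESULT ==
17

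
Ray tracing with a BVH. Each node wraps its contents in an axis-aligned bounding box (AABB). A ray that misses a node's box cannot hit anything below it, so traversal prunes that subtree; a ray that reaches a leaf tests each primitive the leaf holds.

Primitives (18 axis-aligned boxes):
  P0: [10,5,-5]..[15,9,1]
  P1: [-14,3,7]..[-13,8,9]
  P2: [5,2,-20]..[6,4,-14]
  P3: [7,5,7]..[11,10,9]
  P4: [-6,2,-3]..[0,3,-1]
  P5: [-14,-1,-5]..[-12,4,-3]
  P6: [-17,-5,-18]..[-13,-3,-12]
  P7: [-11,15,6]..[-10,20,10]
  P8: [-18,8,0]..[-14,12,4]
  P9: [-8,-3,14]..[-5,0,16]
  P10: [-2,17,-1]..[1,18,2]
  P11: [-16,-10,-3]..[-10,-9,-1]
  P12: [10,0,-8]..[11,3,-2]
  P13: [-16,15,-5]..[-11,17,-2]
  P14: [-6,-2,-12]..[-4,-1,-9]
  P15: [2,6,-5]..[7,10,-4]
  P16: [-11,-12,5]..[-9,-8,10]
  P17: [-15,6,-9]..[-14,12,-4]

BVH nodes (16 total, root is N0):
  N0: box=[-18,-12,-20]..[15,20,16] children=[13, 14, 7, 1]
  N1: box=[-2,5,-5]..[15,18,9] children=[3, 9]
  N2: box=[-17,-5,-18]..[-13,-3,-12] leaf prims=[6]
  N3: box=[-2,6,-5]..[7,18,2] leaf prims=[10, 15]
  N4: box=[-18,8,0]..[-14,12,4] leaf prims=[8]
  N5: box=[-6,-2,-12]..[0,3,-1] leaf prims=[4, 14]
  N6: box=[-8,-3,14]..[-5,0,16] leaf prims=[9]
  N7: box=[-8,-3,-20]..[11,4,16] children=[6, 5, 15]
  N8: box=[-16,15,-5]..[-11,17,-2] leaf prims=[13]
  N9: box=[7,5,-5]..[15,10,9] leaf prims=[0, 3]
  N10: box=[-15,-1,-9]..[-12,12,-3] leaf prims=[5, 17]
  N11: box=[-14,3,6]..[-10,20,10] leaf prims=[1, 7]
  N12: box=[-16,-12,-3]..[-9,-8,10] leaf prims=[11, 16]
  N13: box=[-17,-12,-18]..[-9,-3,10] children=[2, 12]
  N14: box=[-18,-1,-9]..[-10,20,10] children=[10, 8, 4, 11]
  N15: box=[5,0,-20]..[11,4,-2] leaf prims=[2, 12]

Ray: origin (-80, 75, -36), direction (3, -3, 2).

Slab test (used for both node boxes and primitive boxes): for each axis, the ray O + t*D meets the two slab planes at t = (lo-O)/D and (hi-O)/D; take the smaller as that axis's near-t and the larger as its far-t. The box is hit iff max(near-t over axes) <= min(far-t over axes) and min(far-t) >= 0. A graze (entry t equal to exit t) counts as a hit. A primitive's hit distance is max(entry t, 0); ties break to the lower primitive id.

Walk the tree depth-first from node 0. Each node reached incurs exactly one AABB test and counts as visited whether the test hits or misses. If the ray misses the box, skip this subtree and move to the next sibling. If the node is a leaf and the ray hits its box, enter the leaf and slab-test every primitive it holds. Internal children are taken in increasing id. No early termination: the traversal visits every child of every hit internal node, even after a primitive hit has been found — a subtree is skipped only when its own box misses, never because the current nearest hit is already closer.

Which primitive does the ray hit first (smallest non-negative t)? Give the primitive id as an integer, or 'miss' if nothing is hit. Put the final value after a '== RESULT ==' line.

Trace the traversal:
N0 x:[62/3,95/3] y:[55/3,29] z:[8,26] -> hit [62/3,26], descend [1, 7, 13, 14]
  N1 x:[26,95/3] y:[19,70/3] z:[31/2,45/2] -> miss, prune
  N7 x:[24,91/3] y:[71/3,26] z:[8,26] -> hit [24,26], descend [5, 6, 15]
    N5 x:[74/3,80/3] y:[24,77/3] z:[12,35/2] -> miss, prune
    N6 x:[24,25] y:[25,26] z:[25,26] -> hit [25,25] leaf, test {P9@t=25}
    N15 x:[85/3,91/3] y:[71/3,25] z:[8,17] -> miss, prune
  N13 x:[21,71/3] y:[26,29] z:[9,23] -> miss, prune
  N14 x:[62/3,70/3] y:[55/3,76/3] z:[27/2,23] -> hit [62/3,23], descend [4, 8, 10, 11]
    N4 x:[62/3,22] y:[21,67/3] z:[18,20] -> miss, prune
    N8 x:[64/3,23] y:[58/3,20] z:[31/2,17] -> miss, prune
    N10 x:[65/3,68/3] y:[21,76/3] z:[27/2,33/2] -> miss, prune
    N11 x:[22,70/3] y:[55/3,24] z:[21,23] -> hit [22,23] leaf, test {P1@t=67/3, P7(miss)}

order=[0, 1, 7, 5, 6, 15, 13, 14, 4, 8, 10, 11]  |boxes|=12  |leaves|=2  hit=P1

== RESULT ==
1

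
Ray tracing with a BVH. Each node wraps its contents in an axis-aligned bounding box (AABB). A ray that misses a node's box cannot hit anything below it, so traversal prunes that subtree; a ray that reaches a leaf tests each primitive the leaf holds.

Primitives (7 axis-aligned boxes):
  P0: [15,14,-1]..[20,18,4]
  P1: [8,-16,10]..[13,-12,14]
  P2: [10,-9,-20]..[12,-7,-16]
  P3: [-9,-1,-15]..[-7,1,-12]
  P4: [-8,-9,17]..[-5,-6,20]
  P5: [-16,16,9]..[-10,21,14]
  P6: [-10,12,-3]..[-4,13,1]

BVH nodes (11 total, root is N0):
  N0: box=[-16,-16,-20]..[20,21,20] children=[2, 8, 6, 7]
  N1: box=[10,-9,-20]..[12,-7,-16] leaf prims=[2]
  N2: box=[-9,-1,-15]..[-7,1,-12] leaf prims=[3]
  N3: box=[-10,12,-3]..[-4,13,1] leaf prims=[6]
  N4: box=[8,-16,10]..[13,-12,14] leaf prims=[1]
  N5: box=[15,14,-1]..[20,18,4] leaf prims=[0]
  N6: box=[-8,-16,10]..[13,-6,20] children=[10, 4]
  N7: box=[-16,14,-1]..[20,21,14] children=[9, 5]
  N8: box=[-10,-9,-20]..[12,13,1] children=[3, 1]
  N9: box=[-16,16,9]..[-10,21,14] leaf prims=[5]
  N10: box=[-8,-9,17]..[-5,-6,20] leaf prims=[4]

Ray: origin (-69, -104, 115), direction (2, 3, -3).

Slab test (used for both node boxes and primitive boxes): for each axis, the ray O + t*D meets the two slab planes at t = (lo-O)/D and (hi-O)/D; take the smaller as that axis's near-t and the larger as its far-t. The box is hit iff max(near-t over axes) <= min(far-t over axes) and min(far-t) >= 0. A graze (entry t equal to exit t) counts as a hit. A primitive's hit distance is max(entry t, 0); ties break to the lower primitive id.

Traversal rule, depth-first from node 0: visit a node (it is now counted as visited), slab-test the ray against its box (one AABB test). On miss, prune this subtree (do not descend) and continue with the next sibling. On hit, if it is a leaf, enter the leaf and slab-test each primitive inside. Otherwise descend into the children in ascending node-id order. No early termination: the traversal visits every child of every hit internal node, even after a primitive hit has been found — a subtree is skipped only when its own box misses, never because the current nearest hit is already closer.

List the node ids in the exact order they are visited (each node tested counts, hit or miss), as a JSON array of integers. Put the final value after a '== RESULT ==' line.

Trace the traversal:
N0 x:[53/2,89/2] y:[88/3,125/3] z:[95/3,45] -> hit [95/3,125/3], descend [2, 6, 7, 8]
  N2 x:[30,31] y:[103/3,35] z:[127/3,130/3] -> miss, prune
  N6 x:[61/2,41] y:[88/3,98/3] z:[95/3,35] -> hit [95/3,98/3], descend [4, 10]
    N4 x:[77/2,41] y:[88/3,92/3] z:[101/3,35] -> miss, prune
    N10 x:[61/2,32] y:[95/3,98/3] z:[95/3,98/3] -> hit [95/3,32] leaf, test {P4@t=95/3}
  N7 x:[53/2,89/2] y:[118/3,125/3] z:[101/3,116/3] -> miss, prune
  N8 x:[59/2,81/2] y:[95/3,39] z:[38,45] -> hit [38,39], descend [1, 3]
    N1 x:[79/2,81/2] y:[95/3,97/3] z:[131/3,45] -> miss, prune
    N3 x:[59/2,65/2] y:[116/3,39] z:[38,118/3] -> miss, prune

order=[0, 2, 6, 4, 10, 7, 8, 1, 3]  |boxes|=9  |leaves|=1  hit=P4

== RESULT ==
[0, 2, 6, 4, 10, 7, 8, 1, 3]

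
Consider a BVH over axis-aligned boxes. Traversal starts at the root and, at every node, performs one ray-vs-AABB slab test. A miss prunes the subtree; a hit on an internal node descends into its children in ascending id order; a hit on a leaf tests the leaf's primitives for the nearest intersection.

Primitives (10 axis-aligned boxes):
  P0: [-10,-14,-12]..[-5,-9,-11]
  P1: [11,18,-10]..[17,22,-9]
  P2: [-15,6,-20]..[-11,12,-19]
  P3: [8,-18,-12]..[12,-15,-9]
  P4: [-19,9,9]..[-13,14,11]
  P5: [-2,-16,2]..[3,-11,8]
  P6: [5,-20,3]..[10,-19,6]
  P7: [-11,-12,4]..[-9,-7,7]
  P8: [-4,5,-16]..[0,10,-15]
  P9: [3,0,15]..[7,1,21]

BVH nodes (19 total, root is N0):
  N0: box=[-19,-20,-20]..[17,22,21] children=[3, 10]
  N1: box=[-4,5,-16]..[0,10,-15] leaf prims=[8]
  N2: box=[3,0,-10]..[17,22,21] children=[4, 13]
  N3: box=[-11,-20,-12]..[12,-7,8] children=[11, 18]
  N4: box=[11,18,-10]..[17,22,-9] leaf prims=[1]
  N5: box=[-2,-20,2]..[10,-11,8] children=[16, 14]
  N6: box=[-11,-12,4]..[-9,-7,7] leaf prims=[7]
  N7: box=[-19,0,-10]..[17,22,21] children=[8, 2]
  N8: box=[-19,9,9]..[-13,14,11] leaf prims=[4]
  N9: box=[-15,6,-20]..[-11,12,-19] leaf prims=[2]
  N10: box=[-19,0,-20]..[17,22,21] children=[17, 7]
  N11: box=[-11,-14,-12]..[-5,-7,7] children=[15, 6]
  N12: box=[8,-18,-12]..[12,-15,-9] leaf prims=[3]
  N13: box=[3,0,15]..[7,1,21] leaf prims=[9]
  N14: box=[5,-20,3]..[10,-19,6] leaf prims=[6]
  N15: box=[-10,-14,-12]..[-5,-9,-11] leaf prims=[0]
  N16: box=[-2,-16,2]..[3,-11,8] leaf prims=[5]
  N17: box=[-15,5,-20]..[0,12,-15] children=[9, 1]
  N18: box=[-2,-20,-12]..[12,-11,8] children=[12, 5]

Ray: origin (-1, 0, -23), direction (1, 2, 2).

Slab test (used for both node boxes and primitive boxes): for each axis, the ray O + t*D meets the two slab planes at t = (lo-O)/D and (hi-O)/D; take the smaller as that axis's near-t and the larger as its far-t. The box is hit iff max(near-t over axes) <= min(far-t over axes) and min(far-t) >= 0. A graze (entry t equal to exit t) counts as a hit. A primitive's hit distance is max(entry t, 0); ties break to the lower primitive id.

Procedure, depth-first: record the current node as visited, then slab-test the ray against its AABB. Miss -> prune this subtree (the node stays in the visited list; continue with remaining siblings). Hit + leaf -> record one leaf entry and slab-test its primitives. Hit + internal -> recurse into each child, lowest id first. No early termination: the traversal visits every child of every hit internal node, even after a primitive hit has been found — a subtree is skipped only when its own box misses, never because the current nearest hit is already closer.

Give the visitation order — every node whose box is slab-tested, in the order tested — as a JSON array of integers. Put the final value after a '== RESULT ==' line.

Trace the traversal:
N0 x:[-18,18] y:[-10,11] z:[3/2,22] -> hit [3/2,11], descend [3, 10]
  N3 x:[-10,13] y:[-10,-7/2] z:[11/2,31/2] -> miss, prune
  N10 x:[-18,18] y:[0,11] z:[3/2,22] -> hit [3/2,11], descend [7, 17]
    N7 x:[-18,18] y:[0,11] z:[13/2,22] -> hit [13/2,11], descend [2, 8]
      N2 x:[4,18] y:[0,11] z:[13/2,22] -> hit [13/2,11], descend [4, 13]
        N4 x:[12,18] y:[9,11] z:[13/2,7] -> miss, prune
        N13 x:[4,8] y:[0,1/2] z:[19,22] -> miss, prune
      N8 x:[-18,-12] y:[9/2,7] z:[16,17] -> miss, prune
    N17 x:[-14,1] y:[5/2,6] z:[3/2,4] -> miss, prune

order=[0, 3, 10, 7, 2, 4, 13, 8, 17]  |boxes|=9  |leaves|=0  hit=miss

== RESULT ==
[0, 3, 10, 7, 2, 4, 13, 8, 17]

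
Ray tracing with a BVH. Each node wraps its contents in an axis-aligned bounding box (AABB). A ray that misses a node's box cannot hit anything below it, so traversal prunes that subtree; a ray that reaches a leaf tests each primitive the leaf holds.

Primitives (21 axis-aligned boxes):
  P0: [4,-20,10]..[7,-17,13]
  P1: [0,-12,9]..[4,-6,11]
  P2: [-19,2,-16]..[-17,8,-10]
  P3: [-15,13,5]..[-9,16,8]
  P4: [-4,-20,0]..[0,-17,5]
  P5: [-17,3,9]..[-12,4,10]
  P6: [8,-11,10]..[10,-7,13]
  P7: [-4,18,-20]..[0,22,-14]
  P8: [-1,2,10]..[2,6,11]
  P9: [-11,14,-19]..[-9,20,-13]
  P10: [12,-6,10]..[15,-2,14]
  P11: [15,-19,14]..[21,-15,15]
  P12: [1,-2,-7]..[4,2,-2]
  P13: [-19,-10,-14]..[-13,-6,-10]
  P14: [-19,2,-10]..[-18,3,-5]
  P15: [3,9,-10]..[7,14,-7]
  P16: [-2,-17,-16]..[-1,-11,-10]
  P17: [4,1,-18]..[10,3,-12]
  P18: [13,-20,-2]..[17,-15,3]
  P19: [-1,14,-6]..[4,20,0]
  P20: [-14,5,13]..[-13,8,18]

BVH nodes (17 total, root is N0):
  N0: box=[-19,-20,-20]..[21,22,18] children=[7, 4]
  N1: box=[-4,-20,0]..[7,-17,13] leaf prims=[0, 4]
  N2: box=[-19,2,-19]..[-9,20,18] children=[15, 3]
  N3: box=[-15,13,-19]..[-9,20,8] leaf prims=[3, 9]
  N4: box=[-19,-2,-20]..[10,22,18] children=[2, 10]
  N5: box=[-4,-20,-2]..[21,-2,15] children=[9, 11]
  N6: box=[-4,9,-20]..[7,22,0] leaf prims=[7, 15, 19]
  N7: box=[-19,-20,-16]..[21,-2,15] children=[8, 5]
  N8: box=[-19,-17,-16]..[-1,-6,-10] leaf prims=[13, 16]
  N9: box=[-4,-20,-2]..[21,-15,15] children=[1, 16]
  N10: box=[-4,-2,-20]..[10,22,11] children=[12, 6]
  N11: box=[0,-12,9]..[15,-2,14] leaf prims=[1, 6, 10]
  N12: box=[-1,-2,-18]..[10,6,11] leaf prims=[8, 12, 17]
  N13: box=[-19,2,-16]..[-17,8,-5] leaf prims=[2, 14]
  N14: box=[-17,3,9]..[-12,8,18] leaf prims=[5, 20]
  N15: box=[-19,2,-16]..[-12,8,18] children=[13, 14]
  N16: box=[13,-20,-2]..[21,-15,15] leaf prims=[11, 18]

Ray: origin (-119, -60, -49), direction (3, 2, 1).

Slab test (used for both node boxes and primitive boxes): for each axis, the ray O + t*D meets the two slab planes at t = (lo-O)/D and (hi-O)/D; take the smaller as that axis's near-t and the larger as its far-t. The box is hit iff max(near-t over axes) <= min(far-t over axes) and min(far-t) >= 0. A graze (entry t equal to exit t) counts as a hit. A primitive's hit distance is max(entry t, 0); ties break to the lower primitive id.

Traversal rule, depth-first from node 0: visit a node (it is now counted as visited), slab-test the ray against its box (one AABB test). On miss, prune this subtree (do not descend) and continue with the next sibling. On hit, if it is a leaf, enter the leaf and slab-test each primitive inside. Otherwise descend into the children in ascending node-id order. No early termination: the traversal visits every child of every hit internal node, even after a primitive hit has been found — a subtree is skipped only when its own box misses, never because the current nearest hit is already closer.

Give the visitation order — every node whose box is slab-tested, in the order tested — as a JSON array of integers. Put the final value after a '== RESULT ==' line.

Walk:
N0 x:[100/3,140/3] y:[20,41] z:[29,67] -> hit [100/3,41], descend [4, 7]
  N4 x:[100/3,43] y:[29,41] z:[29,67] -> hit [100/3,41], descend [2, 10]
    N2 x:[100/3,110/3] y:[31,40] z:[30,67] -> hit [100/3,110/3], descend [3, 15]
      N3 x:[104/3,110/3] y:[73/2,40] z:[30,57] -> hit [73/2,110/3] leaf, test {P3(miss), P9(miss)}
      N15 x:[100/3,107/3] y:[31,34] z:[33,67] -> hit [100/3,34], descend [13, 14]
        N13 x:[100/3,34] y:[31,34] z:[33,44] -> hit [100/3,34] leaf, test {P2@t=100/3, P14(miss)}
        N14 x:[34,107/3] y:[63/2,34] z:[58,67] -> miss, prune
    N10 x:[115/3,43] y:[29,41] z:[29,60] -> hit [115/3,41], descend [6, 12]
      N6 x:[115/3,42] y:[69/2,41] z:[29,49] -> hit [115/3,41] leaf, test {P7(miss), P15(miss), P19(miss)}
      N12 x:[118/3,43] y:[29,33] z:[31,60] -> miss, prune
  N7 x:[100/3,140/3] y:[20,29] z:[33,64] -> miss, prune

Summary -> nodes [0, 4, 2, 3, 15, 13, 14, 10, 6, 12, 7]; box-tests=11; leaf-entries=3; first=P2

== RESULT ==
[0, 4, 2, 3, 15, 13, 14, 10, 6, 12, 7]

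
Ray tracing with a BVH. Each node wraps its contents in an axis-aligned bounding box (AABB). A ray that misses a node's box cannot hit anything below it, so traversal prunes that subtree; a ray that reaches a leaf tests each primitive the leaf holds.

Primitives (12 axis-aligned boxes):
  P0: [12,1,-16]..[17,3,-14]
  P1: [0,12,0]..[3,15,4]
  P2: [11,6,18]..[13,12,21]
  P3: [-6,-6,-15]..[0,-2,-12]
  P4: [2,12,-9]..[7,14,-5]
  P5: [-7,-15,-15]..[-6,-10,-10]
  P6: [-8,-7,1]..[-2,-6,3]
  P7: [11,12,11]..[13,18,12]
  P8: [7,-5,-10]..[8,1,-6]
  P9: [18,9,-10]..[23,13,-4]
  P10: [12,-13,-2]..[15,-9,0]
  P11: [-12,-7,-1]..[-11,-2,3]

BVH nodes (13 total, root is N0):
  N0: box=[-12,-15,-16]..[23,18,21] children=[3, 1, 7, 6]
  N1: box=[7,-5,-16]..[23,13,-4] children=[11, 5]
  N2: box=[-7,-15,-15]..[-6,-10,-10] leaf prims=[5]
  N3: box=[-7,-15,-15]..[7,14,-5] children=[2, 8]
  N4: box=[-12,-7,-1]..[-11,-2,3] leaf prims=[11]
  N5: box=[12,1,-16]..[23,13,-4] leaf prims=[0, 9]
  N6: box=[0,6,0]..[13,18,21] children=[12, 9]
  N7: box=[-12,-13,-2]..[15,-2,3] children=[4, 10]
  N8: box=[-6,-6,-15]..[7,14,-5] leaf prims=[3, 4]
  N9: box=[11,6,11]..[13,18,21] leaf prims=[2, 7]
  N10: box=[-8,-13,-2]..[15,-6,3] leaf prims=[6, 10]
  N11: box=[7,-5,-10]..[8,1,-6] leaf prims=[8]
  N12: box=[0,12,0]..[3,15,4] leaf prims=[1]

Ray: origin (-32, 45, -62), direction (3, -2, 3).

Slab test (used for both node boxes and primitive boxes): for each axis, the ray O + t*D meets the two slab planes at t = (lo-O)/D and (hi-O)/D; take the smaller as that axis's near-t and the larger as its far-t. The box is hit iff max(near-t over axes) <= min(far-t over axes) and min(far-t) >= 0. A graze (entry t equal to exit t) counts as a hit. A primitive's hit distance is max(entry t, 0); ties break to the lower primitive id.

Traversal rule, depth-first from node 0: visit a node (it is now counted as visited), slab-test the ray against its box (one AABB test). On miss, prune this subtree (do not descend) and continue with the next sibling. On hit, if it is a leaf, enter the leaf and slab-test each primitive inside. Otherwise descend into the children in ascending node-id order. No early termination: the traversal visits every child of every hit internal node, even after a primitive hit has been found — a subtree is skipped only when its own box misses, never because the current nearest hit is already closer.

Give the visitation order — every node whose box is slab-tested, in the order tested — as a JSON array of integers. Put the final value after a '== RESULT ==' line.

Walk:
N0 x:[20/3,55/3] y:[27/2,30] z:[46/3,83/3] -> hit [46/3,55/3], descend [1, 3, 6, 7]
  N1 x:[13,55/3] y:[16,25] z:[46/3,58/3] -> hit [16,55/3], descend [5, 11]
    N5 x:[44/3,55/3] y:[16,22] z:[46/3,58/3] -> hit [16,55/3] leaf, test {P0(miss), P9@t=52/3}
    N11 x:[13,40/3] y:[22,25] z:[52/3,56/3] -> miss, prune
  N3 x:[25/3,13] y:[31/2,30] z:[47/3,19] -> miss, prune
  N6 x:[32/3,15] y:[27/2,39/2] z:[62/3,83/3] -> miss, prune
  N7 x:[20/3,47/3] y:[47/2,29] z:[20,65/3] -> miss, prune

order=[0, 1, 5, 11, 3, 6, 7]  |boxes|=7  |leaves|=1  hit=P9

== RESULT ==
[0, 1, 5, 11, 3, 6, 7]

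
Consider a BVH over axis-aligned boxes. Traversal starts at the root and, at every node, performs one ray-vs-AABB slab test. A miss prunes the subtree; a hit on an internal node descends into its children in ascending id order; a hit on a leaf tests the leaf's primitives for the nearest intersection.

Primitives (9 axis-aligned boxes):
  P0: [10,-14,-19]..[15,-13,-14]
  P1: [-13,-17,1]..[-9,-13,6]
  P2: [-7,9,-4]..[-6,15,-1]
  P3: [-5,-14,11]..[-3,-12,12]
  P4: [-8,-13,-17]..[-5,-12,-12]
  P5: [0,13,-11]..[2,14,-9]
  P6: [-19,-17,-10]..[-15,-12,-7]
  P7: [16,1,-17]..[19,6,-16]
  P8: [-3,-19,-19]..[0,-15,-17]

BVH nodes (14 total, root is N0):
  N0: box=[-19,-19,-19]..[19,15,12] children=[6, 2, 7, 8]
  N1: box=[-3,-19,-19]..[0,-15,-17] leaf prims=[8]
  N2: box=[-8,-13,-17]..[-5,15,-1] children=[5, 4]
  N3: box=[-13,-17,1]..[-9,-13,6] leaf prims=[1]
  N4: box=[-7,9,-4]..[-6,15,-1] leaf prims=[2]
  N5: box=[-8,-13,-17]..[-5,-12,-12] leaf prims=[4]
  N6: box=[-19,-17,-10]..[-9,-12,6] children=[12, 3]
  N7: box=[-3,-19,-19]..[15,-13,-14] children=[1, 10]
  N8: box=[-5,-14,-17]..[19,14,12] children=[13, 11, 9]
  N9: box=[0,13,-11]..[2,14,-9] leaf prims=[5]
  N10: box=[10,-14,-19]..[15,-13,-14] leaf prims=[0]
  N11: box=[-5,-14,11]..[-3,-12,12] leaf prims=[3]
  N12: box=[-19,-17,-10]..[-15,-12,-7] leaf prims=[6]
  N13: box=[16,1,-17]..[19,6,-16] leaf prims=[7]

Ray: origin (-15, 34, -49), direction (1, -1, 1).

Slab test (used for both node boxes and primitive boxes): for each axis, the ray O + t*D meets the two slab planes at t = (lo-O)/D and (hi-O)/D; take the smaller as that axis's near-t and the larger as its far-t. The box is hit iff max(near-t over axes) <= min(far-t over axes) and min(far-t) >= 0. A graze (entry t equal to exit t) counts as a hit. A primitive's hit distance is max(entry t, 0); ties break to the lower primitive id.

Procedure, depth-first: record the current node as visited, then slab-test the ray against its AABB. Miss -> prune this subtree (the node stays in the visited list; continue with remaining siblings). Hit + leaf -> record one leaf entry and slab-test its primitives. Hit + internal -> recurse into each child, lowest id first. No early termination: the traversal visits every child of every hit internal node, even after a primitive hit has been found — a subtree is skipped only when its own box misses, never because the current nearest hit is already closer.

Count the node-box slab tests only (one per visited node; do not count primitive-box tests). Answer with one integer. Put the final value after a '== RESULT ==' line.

Walk:
N0 x:[-4,34] y:[19,53] z:[30,61] -> hit [30,34], descend [2, 6, 7, 8]
  N2 x:[7,10] y:[19,47] z:[32,48] -> miss, prune
  N6 x:[-4,6] y:[46,51] z:[39,55] -> miss, prune
  N7 x:[12,30] y:[47,53] z:[30,35] -> miss, prune
  N8 x:[10,34] y:[20,48] z:[32,61] -> hit [32,34], descend [9, 11, 13]
    N9 x:[15,17] y:[20,21] z:[38,40] -> miss, prune
    N11 x:[10,12] y:[46,48] z:[60,61] -> miss, prune
    N13 x:[31,34] y:[28,33] z:[32,33] -> hit [32,33] leaf, test {P7@t=32}

Summary -> nodes [0, 2, 6, 7, 8, 9, 11, 13]; box-tests=8; leaf-entries=1; first=P7

== RESULT ==
8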